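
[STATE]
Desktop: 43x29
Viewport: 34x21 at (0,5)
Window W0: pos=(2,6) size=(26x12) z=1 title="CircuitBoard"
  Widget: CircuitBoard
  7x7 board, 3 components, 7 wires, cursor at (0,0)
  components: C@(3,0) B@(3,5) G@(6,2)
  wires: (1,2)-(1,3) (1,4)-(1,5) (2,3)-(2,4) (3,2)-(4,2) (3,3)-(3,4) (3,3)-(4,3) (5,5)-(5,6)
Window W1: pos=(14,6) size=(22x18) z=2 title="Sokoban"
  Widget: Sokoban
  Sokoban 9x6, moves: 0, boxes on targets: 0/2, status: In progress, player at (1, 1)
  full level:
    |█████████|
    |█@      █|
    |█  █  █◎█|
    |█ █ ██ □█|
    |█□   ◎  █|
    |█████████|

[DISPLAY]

                                  
  ┏━━━━━━━━━━━┏━━━━━━━━━━━━━━━━━━━
  ┃ CircuitBoa┃ Sokoban           
  ┠───────────┠───────────────────
  ┃   0 1 2 3 ┃█████████          
  ┃0  [.]     ┃█@      █          
  ┃           ┃█  █  █◎█          
  ┃1          ┃█ █ ██ □█          
  ┃           ┃█□   ◎  █          
  ┃2          ┃█████████          
  ┃           ┃Moves: 0  0/2      
  ┃3   C      ┃                   
  ┗━━━━━━━━━━━┃                   
              ┃                   
              ┃                   
              ┃                   
              ┃                   
              ┃                   
              ┗━━━━━━━━━━━━━━━━━━━
                                  
                                  


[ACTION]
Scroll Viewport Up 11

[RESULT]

                                  
                                  
                                  
                                  
                                  
                                  
  ┏━━━━━━━━━━━┏━━━━━━━━━━━━━━━━━━━
  ┃ CircuitBoa┃ Sokoban           
  ┠───────────┠───────────────────
  ┃   0 1 2 3 ┃█████████          
  ┃0  [.]     ┃█@      █          
  ┃           ┃█  █  █◎█          
  ┃1          ┃█ █ ██ □█          
  ┃           ┃█□   ◎  █          
  ┃2          ┃█████████          
  ┃           ┃Moves: 0  0/2      
  ┃3   C      ┃                   
  ┗━━━━━━━━━━━┃                   
              ┃                   
              ┃                   
              ┃                   


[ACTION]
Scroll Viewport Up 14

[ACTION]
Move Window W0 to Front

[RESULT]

                                  
                                  
                                  
                                  
                                  
                                  
  ┏━━━━━━━━━━━━━━━━━━━━━━━━┓━━━━━━
  ┃ CircuitBoard           ┃      
  ┠────────────────────────┨──────
  ┃   0 1 2 3 4 5 6        ┃      
  ┃0  [.]                  ┃      
  ┃                        ┃      
  ┃1           · ─ ·   · ─ ┃      
  ┃                        ┃      
  ┃2               · ─ ·   ┃      
  ┃                        ┃      
  ┃3   C       ·   · ─ ·   ┃      
  ┗━━━━━━━━━━━━━━━━━━━━━━━━┛      
              ┃                   
              ┃                   
              ┃                   


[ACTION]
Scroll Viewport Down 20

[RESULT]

  ┠────────────────────────┨──────
  ┃   0 1 2 3 4 5 6        ┃      
  ┃0  [.]                  ┃      
  ┃                        ┃      
  ┃1           · ─ ·   · ─ ┃      
  ┃                        ┃      
  ┃2               · ─ ·   ┃      
  ┃                        ┃      
  ┃3   C       ·   · ─ ·   ┃      
  ┗━━━━━━━━━━━━━━━━━━━━━━━━┛      
              ┃                   
              ┃                   
              ┃                   
              ┃                   
              ┃                   
              ┗━━━━━━━━━━━━━━━━━━━
                                  
                                  
                                  
                                  
                                  


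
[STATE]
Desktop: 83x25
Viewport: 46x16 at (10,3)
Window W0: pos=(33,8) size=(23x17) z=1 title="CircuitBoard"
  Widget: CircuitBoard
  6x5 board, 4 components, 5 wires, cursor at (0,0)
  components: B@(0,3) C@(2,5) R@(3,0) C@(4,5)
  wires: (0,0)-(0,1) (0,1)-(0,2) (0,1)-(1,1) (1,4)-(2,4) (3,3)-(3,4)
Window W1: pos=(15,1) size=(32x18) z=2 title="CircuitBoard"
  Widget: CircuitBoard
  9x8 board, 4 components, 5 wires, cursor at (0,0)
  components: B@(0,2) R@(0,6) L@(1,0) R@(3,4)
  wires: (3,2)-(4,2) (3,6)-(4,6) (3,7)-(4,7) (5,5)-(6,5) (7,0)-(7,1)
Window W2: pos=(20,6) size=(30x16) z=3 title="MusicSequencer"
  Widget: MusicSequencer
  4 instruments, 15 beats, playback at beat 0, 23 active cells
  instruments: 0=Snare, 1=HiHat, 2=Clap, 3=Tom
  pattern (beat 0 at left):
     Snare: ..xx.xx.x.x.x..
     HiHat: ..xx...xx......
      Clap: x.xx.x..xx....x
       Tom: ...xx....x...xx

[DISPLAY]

     ┠──────────────────────────────┨         
     ┃   0 1 2 3 4 5 6 7 8          ┃         
     ┃0  [.]      B               R ┃         
     ┃    ┏━━━━━━━━━━━━━━━━━━━━━━━━━━━━┓      
     ┃1   ┃ MusicSequencer             ┃      
     ┃    ┠────────────────────────────┨━━━━━┓
     ┃2   ┃      ▼12345678901234       ┃     ┃
     ┃    ┃ Snare··██·██·█·█·█··       ┃─────┨
     ┃3   ┃ HiHat··██···██······       ┃     ┃
     ┃    ┃  Clap█·██·█··██····█       ┃B    ┃
     ┃4   ┃   Tom···██····█···██       ┃     ┃
     ┃    ┃                            ┃    ·┃
     ┃5   ┃                            ┃    │┃
     ┃    ┃                            ┃    ·┃
     ┃6   ┃                            ┃     ┃
     ┗━━━━┃                            ┃· ─ ·┃


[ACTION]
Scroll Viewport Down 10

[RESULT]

     ┃2   ┃      ▼12345678901234       ┃     ┃
     ┃    ┃ Snare··██·██·█·█·█··       ┃─────┨
     ┃3   ┃ HiHat··██···██······       ┃     ┃
     ┃    ┃  Clap█·██·█··██····█       ┃B    ┃
     ┃4   ┃   Tom···██····█···██       ┃     ┃
     ┃    ┃                            ┃    ·┃
     ┃5   ┃                            ┃    │┃
     ┃    ┃                            ┃    ·┃
     ┃6   ┃                            ┃     ┃
     ┗━━━━┃                            ┃· ─ ·┃
          ┃                            ┃     ┃
          ┃                            ┃     ┃
          ┗━━━━━━━━━━━━━━━━━━━━━━━━━━━━┛     ┃
                       ┃                     ┃
                       ┃                     ┃
                       ┗━━━━━━━━━━━━━━━━━━━━━┛


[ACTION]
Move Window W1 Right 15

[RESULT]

          ┃      ▼12345678901234       ┃      
          ┃ Snare··██·██·█·█·█··       ┃      
          ┃ HiHat··██···██······       ┃ R    
          ┃  Clap█·██·█··██····█       ┃      
          ┃   Tom···██····█···██       ┃      
          ┃                            ┃      
          ┃                            ┃     ·
          ┃                            ┃     │
          ┃                            ┃     ·
          ┃                            ┃━━━━━━
          ┃                            ┃     ┃
          ┃                            ┃     ┃
          ┗━━━━━━━━━━━━━━━━━━━━━━━━━━━━┛     ┃
                       ┃                     ┃
                       ┃                     ┃
                       ┗━━━━━━━━━━━━━━━━━━━━━┛


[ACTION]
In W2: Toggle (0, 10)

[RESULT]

          ┃      ▼12345678901234       ┃      
          ┃ Snare··██·██·█···█··       ┃      
          ┃ HiHat··██···██······       ┃ R    
          ┃  Clap█·██·█··██····█       ┃      
          ┃   Tom···██····█···██       ┃      
          ┃                            ┃      
          ┃                            ┃     ·
          ┃                            ┃     │
          ┃                            ┃     ·
          ┃                            ┃━━━━━━
          ┃                            ┃     ┃
          ┃                            ┃     ┃
          ┗━━━━━━━━━━━━━━━━━━━━━━━━━━━━┛     ┃
                       ┃                     ┃
                       ┃                     ┃
                       ┗━━━━━━━━━━━━━━━━━━━━━┛


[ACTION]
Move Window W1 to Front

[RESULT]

          ┃      ▼12┃2                        
          ┃ Snare··█┃                         
          ┃ HiHat··█┃3           ·       R    
          ┃  Clap█·█┃            │            
          ┃   Tom···┃4           ·            
          ┃         ┃                         
          ┃         ┃5                       ·
          ┃         ┃                        │
          ┃         ┃6                       ·
          ┃         ┗━━━━━━━━━━━━━━━━━━━━━━━━━
          ┃                            ┃     ┃
          ┃                            ┃     ┃
          ┗━━━━━━━━━━━━━━━━━━━━━━━━━━━━┛     ┃
                       ┃                     ┃
                       ┃                     ┃
                       ┗━━━━━━━━━━━━━━━━━━━━━┛


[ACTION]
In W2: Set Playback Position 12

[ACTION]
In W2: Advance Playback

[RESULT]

          ┃      012┃2                        
          ┃ Snare··█┃                         
          ┃ HiHat··█┃3           ·       R    
          ┃  Clap█·█┃            │            
          ┃   Tom···┃4           ·            
          ┃         ┃                         
          ┃         ┃5                       ·
          ┃         ┃                        │
          ┃         ┃6                       ·
          ┃         ┗━━━━━━━━━━━━━━━━━━━━━━━━━
          ┃                            ┃     ┃
          ┃                            ┃     ┃
          ┗━━━━━━━━━━━━━━━━━━━━━━━━━━━━┛     ┃
                       ┃                     ┃
                       ┃                     ┃
                       ┗━━━━━━━━━━━━━━━━━━━━━┛


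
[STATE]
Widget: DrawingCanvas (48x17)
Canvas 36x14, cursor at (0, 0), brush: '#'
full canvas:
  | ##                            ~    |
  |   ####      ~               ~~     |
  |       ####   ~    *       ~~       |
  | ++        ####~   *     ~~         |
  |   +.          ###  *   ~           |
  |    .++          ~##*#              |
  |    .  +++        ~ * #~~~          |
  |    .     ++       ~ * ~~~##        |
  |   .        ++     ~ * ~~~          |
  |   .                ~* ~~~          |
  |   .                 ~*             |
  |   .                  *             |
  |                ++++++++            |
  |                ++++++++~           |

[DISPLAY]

+##                            ~                
   ####      ~               ~~                 
       ####   ~    *       ~~                   
 ++        ####~   *     ~~                     
   +.          ###  *   ~                       
    .++          ~##*#                          
    .  +++        ~ * #~~~                      
    .     ++       ~ * ~~~##                    
   .        ++     ~ * ~~~                      
   .                ~* ~~~                      
   .                 ~*                         
   .                  *                         
                ++++++++                        
                ++++++++~                       
                                                
                                                
                                                


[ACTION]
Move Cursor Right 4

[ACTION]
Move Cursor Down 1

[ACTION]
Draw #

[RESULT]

 ##                            ~                
   ####      ~               ~~                 
       ####   ~    *       ~~                   
 ++        ####~   *     ~~                     
   +.          ###  *   ~                       
    .++          ~##*#                          
    .  +++        ~ * #~~~                      
    .     ++       ~ * ~~~##                    
   .        ++     ~ * ~~~                      
   .                ~* ~~~                      
   .                 ~*                         
   .                  *                         
                ++++++++                        
                ++++++++~                       
                                                
                                                
                                                


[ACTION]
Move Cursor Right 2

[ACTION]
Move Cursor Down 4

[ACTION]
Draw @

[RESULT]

 ##                            ~                
   ####      ~               ~~                 
       ####   ~    *       ~~                   
 ++        ####~   *     ~~                     
   +.          ###  *   ~                       
    .+@          ~##*#                          
    .  +++        ~ * #~~~                      
    .     ++       ~ * ~~~##                    
   .        ++     ~ * ~~~                      
   .                ~* ~~~                      
   .                 ~*                         
   .                  *                         
                ++++++++                        
                ++++++++~                       
                                                
                                                
                                                


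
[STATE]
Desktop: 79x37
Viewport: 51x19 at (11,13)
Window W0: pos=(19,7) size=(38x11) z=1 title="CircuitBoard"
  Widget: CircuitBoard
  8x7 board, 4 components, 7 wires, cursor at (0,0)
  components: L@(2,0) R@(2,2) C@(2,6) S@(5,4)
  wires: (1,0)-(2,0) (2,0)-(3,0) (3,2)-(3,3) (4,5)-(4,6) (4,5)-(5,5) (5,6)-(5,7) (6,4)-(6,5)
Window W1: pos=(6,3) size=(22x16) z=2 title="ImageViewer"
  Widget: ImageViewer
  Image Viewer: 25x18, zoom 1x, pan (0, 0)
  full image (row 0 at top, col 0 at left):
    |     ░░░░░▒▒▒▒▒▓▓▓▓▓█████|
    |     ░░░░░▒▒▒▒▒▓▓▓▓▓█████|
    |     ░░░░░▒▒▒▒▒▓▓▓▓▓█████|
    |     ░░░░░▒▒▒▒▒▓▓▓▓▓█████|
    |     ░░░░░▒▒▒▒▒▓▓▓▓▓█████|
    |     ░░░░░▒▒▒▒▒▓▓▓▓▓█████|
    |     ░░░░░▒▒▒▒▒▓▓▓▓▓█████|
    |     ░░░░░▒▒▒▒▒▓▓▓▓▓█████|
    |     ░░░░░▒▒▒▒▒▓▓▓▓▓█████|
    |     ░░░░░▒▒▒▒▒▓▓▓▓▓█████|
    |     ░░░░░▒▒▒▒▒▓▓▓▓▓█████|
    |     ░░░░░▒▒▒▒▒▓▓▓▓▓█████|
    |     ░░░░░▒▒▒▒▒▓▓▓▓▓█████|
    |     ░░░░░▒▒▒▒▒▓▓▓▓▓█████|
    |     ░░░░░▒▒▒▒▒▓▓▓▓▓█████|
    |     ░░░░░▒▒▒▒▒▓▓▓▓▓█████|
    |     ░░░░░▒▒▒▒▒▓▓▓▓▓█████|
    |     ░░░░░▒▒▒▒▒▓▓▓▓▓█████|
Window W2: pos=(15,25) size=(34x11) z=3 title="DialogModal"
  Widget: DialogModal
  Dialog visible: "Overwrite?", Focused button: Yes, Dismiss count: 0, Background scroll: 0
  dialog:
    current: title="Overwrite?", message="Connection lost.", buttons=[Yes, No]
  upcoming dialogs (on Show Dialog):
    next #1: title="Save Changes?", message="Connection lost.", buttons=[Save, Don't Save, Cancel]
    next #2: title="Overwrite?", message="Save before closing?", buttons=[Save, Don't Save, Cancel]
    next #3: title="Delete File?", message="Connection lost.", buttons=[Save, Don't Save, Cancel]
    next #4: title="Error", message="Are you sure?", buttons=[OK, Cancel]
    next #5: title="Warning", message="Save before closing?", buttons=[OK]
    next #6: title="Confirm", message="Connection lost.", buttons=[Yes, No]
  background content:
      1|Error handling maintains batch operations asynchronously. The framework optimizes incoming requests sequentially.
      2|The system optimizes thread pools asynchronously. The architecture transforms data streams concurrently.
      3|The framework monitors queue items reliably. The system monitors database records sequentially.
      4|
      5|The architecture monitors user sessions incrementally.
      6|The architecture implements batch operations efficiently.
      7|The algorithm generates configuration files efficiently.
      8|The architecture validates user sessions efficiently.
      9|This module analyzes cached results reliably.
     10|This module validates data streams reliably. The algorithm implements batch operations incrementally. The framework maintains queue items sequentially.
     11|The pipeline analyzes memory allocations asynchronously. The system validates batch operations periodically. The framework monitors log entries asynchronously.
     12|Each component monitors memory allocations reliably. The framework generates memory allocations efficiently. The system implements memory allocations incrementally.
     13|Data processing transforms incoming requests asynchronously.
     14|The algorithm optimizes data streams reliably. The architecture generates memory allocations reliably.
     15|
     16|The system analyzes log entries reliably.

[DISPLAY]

 ░░░░░▒▒▒▒▒▓▓▓▓▓┃                            ┃     
 ░░░░░▒▒▒▒▒▓▓▓▓▓┃                            ┃     
 ░░░░░▒▒▒▒▒▓▓▓▓▓┃    R               C       ┃     
 ░░░░░▒▒▒▒▒▓▓▓▓▓┃                            ┃     
 ░░░░░▒▒▒▒▒▓▓▓▓▓┃━━━━━━━━━━━━━━━━━━━━━━━━━━━━┛     
━━━━━━━━━━━━━━━━┛                                  
                                                   
                                                   
                                                   
                                                   
                                                   
                                                   
    ┏━━━━━━━━━━━━━━━━━━━━━━━━━━━━━━━━┓             
    ┃ DialogModal                    ┃             
    ┠────────────────────────────────┨             
    ┃Error handling maintains batch o┃             
    ┃The sy┌──────────────────┐d pool┃             
    ┃The fr│    Overwrite?    │ue ite┃             
    ┃      │ Connection lost. │      ┃             


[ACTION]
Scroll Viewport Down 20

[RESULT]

━━━━━━━━━━━━━━━━┛                                  
                                                   
                                                   
                                                   
                                                   
                                                   
                                                   
    ┏━━━━━━━━━━━━━━━━━━━━━━━━━━━━━━━━┓             
    ┃ DialogModal                    ┃             
    ┠────────────────────────────────┨             
    ┃Error handling maintains batch o┃             
    ┃The sy┌──────────────────┐d pool┃             
    ┃The fr│    Overwrite?    │ue ite┃             
    ┃      │ Connection lost. │      ┃             
    ┃The ar│    [Yes]  No     │user s┃             
    ┃The ar└──────────────────┘s batc┃             
    ┃The algorithm generates configur┃             
    ┗━━━━━━━━━━━━━━━━━━━━━━━━━━━━━━━━┛             
                                                   


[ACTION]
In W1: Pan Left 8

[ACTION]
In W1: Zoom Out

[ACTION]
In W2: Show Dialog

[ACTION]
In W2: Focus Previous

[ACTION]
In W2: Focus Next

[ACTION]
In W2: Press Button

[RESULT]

━━━━━━━━━━━━━━━━┛                                  
                                                   
                                                   
                                                   
                                                   
                                                   
                                                   
    ┏━━━━━━━━━━━━━━━━━━━━━━━━━━━━━━━━┓             
    ┃ DialogModal                    ┃             
    ┠────────────────────────────────┨             
    ┃Error handling maintains batch o┃             
    ┃The system optimizes thread pool┃             
    ┃The framework monitors queue ite┃             
    ┃                                ┃             
    ┃The architecture monitors user s┃             
    ┃The architecture implements batc┃             
    ┃The algorithm generates configur┃             
    ┗━━━━━━━━━━━━━━━━━━━━━━━━━━━━━━━━┛             
                                                   


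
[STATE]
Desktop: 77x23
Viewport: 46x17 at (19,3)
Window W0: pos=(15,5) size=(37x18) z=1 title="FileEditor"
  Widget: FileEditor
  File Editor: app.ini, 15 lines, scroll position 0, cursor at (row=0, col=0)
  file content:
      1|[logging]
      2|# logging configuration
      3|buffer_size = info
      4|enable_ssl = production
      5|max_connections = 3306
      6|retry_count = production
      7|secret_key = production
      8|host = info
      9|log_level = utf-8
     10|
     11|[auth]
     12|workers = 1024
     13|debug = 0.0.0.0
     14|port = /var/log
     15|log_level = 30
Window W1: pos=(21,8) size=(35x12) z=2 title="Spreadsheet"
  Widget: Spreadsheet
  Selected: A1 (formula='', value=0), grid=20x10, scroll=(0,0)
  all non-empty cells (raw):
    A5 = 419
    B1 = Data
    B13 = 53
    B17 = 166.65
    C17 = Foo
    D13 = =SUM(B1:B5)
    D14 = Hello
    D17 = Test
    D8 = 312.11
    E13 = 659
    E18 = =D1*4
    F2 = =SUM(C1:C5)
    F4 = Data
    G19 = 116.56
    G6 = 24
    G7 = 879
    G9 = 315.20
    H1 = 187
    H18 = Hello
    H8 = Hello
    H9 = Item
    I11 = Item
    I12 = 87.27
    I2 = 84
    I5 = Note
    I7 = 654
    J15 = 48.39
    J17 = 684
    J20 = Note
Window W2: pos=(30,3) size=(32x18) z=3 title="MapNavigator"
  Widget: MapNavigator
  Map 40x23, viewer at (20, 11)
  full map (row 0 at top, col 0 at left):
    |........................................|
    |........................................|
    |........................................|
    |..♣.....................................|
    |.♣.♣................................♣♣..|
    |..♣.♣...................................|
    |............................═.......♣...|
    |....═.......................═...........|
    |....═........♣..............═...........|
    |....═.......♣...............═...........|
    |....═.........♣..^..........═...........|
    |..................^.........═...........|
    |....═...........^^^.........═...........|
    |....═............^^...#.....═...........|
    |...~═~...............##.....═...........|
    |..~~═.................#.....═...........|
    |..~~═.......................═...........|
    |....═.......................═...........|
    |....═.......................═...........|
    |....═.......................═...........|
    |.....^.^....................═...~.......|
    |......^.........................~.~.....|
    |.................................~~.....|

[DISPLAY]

           ┏━━━━━━━━━━━━━━━━━━━━━━━━━━━━━━┓   
           ┃ MapNavigator                 ┃   
━━━━━━━━━━━┠──────────────────────────────┨   
leEditor   ┃..............................┃   
───────────┃..............................┃   
gg┏━━━━━━━━┃.......................═......┃   
og┃ Spreads┃.......................═......┃   
fe┠────────┃........♣..............═......┃   
bl┃A1:     ┃.......♣...............═......┃   
_c┃       A┃.........♣..^..........═......┃   
ry┃--------┃.............^.@.......═......┃   
re┃  1     ┃...........^^^.........═......┃   
t ┃  2     ┃............^^...#.....═......┃   
_l┃  3     ┃~...............##.....═......┃   
  ┃  4     ┃.................#.....═......┃   
th┃  5     ┃.......................═......┃   
ke┗━━━━━━━━┃.......................═......┃   


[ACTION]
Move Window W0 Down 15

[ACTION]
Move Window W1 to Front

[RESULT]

           ┏━━━━━━━━━━━━━━━━━━━━━━━━━━━━━━┓   
           ┃ MapNavigator                 ┃   
━━━━━━━━━━━┠──────────────────────────────┨   
leEditor   ┃..............................┃   
───────────┃..............................┃   
gg┏━━━━━━━━━━━━━━━━━━━━━━━━━━━━━━━━━┓.....┃   
og┃ Spreadsheet                     ┃.....┃   
fe┠─────────────────────────────────┨.....┃   
bl┃A1:                              ┃.....┃   
_c┃       A       B       C       D ┃.....┃   
ry┃---------------------------------┃.....┃   
re┃  1      [0]Data           0     ┃.....┃   
t ┃  2        0       0       0     ┃.....┃   
_l┃  3        0       0       0     ┃.....┃   
  ┃  4        0       0       0     ┃.....┃   
th┃  5      419       0       0     ┃.....┃   
ke┗━━━━━━━━━━━━━━━━━━━━━━━━━━━━━━━━━┛.....┃   


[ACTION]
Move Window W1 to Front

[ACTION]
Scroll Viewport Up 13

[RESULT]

                                              
                                              
                                              
           ┏━━━━━━━━━━━━━━━━━━━━━━━━━━━━━━┓   
           ┃ MapNavigator                 ┃   
━━━━━━━━━━━┠──────────────────────────────┨   
leEditor   ┃..............................┃   
───────────┃..............................┃   
gg┏━━━━━━━━━━━━━━━━━━━━━━━━━━━━━━━━━┓.....┃   
og┃ Spreadsheet                     ┃.....┃   
fe┠─────────────────────────────────┨.....┃   
bl┃A1:                              ┃.....┃   
_c┃       A       B       C       D ┃.....┃   
ry┃---------------------------------┃.....┃   
re┃  1      [0]Data           0     ┃.....┃   
t ┃  2        0       0       0     ┃.....┃   
_l┃  3        0       0       0     ┃.....┃   


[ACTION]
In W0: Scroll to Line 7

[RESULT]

                                              
                                              
                                              
           ┏━━━━━━━━━━━━━━━━━━━━━━━━━━━━━━┓   
           ┃ MapNavigator                 ┃   
━━━━━━━━━━━┠──────────────────────────────┨   
leEditor   ┃..............................┃   
───────────┃..............................┃   
og┏━━━━━━━━━━━━━━━━━━━━━━━━━━━━━━━━━┓.....┃   
fe┃ Spreadsheet                     ┃.....┃   
bl┠─────────────────────────────────┨.....┃   
_c┃A1:                              ┃.....┃   
ry┃       A       B       C       D ┃.....┃   
re┃---------------------------------┃.....┃   
t ┃  1      [0]Data           0     ┃.....┃   
_l┃  2        0       0       0     ┃.....┃   
  ┃  3        0       0       0     ┃.....┃   


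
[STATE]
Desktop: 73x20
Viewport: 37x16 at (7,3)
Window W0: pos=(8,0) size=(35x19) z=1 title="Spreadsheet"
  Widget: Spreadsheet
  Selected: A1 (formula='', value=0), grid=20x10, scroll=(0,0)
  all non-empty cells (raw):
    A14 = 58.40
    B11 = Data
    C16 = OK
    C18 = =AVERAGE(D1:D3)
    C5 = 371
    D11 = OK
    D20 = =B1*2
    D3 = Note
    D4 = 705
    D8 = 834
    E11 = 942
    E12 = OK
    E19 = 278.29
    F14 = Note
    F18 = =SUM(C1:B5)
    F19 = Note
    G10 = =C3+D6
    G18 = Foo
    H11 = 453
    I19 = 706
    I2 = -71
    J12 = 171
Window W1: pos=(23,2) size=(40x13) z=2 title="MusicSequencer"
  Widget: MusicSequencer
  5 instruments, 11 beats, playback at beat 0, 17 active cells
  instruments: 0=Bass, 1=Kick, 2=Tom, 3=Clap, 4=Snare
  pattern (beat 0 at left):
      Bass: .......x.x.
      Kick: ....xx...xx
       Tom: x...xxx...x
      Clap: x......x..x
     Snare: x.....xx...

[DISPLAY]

 ┃A1:           ┃ MusicSequencer     
 ┃       A      ┠────────────────────
 ┃--------------┃      ▼1234567890   
 ┃  1      [0]  ┃  Bass·······█·█·   
 ┃  2        0  ┃  Kick····██···██   
 ┃  3        0  ┃   Tom█···███···█   
 ┃  4        0  ┃  Clap█······█··█   
 ┃  5        0  ┃ Snare█·····██···   
 ┃  6        0  ┃                    
 ┃  7        0  ┃                    
 ┃  8        0  ┃                    
 ┃  9        0  ┗━━━━━━━━━━━━━━━━━━━━
 ┃ 10        0       0       0     ┃ 
 ┃ 11        0Data           0OK   ┃ 
 ┃ 12        0       0       0     ┃ 
 ┗━━━━━━━━━━━━━━━━━━━━━━━━━━━━━━━━━┛ 


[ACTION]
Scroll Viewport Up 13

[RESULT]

 ┏━━━━━━━━━━━━━━━━━━━━━━━━━━━━━━━━━┓ 
 ┃ Spreadsheet                     ┃ 
 ┠──────────────┏━━━━━━━━━━━━━━━━━━━━
 ┃A1:           ┃ MusicSequencer     
 ┃       A      ┠────────────────────
 ┃--------------┃      ▼1234567890   
 ┃  1      [0]  ┃  Bass·······█·█·   
 ┃  2        0  ┃  Kick····██···██   
 ┃  3        0  ┃   Tom█···███···█   
 ┃  4        0  ┃  Clap█······█··█   
 ┃  5        0  ┃ Snare█·····██···   
 ┃  6        0  ┃                    
 ┃  7        0  ┃                    
 ┃  8        0  ┃                    
 ┃  9        0  ┗━━━━━━━━━━━━━━━━━━━━
 ┃ 10        0       0       0     ┃ 


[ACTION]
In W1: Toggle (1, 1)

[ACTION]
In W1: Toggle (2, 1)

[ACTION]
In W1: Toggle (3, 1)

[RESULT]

 ┏━━━━━━━━━━━━━━━━━━━━━━━━━━━━━━━━━┓ 
 ┃ Spreadsheet                     ┃ 
 ┠──────────────┏━━━━━━━━━━━━━━━━━━━━
 ┃A1:           ┃ MusicSequencer     
 ┃       A      ┠────────────────────
 ┃--------------┃      ▼1234567890   
 ┃  1      [0]  ┃  Bass·······█·█·   
 ┃  2        0  ┃  Kick·█··██···██   
 ┃  3        0  ┃   Tom██··███···█   
 ┃  4        0  ┃  Clap██·····█··█   
 ┃  5        0  ┃ Snare█·····██···   
 ┃  6        0  ┃                    
 ┃  7        0  ┃                    
 ┃  8        0  ┃                    
 ┃  9        0  ┗━━━━━━━━━━━━━━━━━━━━
 ┃ 10        0       0       0     ┃ 


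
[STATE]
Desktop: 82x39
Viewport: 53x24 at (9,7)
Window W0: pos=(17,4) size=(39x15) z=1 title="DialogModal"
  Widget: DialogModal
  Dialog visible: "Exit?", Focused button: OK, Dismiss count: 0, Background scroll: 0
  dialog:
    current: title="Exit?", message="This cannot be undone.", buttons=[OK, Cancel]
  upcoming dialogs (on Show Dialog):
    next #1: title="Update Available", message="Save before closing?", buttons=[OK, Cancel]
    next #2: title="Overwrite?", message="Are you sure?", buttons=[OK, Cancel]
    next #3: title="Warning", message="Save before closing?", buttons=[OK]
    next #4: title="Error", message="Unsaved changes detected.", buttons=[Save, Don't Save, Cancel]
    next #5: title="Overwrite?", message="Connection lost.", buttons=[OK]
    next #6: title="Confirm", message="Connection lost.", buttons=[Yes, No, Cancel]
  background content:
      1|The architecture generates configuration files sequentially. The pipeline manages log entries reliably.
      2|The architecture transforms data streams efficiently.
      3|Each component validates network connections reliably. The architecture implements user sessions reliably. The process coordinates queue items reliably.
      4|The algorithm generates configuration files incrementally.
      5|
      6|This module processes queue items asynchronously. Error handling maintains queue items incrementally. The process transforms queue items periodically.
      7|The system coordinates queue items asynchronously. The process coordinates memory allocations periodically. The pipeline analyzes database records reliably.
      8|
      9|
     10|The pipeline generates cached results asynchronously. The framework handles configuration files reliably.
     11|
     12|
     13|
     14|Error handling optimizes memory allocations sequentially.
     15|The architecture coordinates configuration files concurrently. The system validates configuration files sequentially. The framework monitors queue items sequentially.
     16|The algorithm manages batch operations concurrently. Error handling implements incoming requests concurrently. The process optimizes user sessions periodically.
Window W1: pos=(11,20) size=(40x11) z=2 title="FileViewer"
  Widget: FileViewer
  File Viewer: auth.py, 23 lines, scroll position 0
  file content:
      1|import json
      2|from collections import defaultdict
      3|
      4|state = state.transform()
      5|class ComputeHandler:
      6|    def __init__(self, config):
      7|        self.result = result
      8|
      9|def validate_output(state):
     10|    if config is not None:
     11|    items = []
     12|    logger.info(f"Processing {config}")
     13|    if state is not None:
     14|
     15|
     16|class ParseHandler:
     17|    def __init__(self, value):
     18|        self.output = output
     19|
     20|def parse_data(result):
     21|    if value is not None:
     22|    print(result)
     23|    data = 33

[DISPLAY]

        ┃The architecture generates configurat┃      
        ┃The architecture transforms data stre┃      
        ┃Each component validates network conn┃      
        ┃The a┌────────────────────────┐ration┃      
        ┃     │         Exit?          │      ┃      
        ┃This │ This cannot be undone. │ms asy┃      
        ┃The s│     [OK]  Cancel       │ems as┃      
        ┃     └────────────────────────┘      ┃      
        ┃                                     ┃      
        ┃The pipeline generates cached results┃      
        ┃                                     ┃      
        ┗━━━━━━━━━━━━━━━━━━━━━━━━━━━━━━━━━━━━━┛      
                                                     
  ┏━━━━━━━━━━━━━━━━━━━━━━━━━━━━━━━━━━━━━━┓           
  ┃ FileViewer                           ┃           
  ┠──────────────────────────────────────┨           
  ┃import json                          ▲┃           
  ┃from collections import defaultdict  █┃           
  ┃                                     ░┃           
  ┃state = state.transform()            ░┃           
  ┃class ComputeHandler:                ░┃           
  ┃    def __init__(self, config):      ░┃           
  ┃        self.result = result         ▼┃           
  ┗━━━━━━━━━━━━━━━━━━━━━━━━━━━━━━━━━━━━━━┛           


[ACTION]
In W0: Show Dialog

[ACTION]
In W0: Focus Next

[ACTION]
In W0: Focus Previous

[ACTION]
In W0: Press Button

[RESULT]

        ┃The architecture generates configurat┃      
        ┃The architecture transforms data stre┃      
        ┃Each component validates network conn┃      
        ┃The algorithm generates configuration┃      
        ┃                                     ┃      
        ┃This module processes queue items asy┃      
        ┃The system coordinates queue items as┃      
        ┃                                     ┃      
        ┃                                     ┃      
        ┃The pipeline generates cached results┃      
        ┃                                     ┃      
        ┗━━━━━━━━━━━━━━━━━━━━━━━━━━━━━━━━━━━━━┛      
                                                     
  ┏━━━━━━━━━━━━━━━━━━━━━━━━━━━━━━━━━━━━━━┓           
  ┃ FileViewer                           ┃           
  ┠──────────────────────────────────────┨           
  ┃import json                          ▲┃           
  ┃from collections import defaultdict  █┃           
  ┃                                     ░┃           
  ┃state = state.transform()            ░┃           
  ┃class ComputeHandler:                ░┃           
  ┃    def __init__(self, config):      ░┃           
  ┃        self.result = result         ▼┃           
  ┗━━━━━━━━━━━━━━━━━━━━━━━━━━━━━━━━━━━━━━┛           
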